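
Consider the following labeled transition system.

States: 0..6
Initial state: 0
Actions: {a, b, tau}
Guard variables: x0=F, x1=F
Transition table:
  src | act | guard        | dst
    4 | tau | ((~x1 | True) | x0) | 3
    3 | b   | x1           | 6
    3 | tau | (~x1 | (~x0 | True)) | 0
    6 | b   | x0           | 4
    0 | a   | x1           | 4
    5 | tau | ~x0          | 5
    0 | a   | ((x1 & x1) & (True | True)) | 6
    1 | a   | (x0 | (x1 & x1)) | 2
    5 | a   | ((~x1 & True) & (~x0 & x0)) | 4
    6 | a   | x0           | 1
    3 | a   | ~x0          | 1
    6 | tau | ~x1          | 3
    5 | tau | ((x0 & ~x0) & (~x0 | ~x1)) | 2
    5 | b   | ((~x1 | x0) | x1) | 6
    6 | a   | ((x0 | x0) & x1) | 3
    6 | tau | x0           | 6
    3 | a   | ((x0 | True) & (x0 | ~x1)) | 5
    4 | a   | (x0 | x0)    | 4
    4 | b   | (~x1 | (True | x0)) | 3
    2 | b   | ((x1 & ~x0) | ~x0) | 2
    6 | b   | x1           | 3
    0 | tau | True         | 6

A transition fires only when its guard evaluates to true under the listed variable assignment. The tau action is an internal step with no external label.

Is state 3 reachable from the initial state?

10 transition(s) survive guard evaluation.
depth 0: {0}
depth 1: {6}  now seen {0,6}
depth 2: {3}  now seen {0,3,6}
depth 3: {1,5}  now seen {0,1,3,5,6}
R = {0,1,3,5,6}
Path to 3: tau·tau

Answer: REACHABLE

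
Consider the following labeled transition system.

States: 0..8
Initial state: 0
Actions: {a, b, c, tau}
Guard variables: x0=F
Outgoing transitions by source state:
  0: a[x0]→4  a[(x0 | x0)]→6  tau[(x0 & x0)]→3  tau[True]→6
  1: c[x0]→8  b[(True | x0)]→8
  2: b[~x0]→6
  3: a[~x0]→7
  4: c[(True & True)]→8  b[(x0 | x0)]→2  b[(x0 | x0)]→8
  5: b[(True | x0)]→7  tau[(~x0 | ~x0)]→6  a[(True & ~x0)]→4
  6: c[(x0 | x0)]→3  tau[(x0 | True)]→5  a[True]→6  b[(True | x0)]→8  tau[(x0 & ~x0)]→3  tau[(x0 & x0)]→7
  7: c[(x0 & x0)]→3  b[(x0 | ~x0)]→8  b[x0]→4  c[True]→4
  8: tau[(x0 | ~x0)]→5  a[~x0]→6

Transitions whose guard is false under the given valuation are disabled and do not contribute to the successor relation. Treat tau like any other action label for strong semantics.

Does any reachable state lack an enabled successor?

Reach set: {0,4,5,6,7,8}
  0: tau→6  [1 out]
  4: c→8  [1 out]
  5: a→4  b→7  tau→6  [3 out]
  6: a→6  b→8  tau→5  [3 out]
  7: b→8  c→4  [2 out]
  8: a→6  tau→5  [2 out]

Answer: DEADLOCK-FREE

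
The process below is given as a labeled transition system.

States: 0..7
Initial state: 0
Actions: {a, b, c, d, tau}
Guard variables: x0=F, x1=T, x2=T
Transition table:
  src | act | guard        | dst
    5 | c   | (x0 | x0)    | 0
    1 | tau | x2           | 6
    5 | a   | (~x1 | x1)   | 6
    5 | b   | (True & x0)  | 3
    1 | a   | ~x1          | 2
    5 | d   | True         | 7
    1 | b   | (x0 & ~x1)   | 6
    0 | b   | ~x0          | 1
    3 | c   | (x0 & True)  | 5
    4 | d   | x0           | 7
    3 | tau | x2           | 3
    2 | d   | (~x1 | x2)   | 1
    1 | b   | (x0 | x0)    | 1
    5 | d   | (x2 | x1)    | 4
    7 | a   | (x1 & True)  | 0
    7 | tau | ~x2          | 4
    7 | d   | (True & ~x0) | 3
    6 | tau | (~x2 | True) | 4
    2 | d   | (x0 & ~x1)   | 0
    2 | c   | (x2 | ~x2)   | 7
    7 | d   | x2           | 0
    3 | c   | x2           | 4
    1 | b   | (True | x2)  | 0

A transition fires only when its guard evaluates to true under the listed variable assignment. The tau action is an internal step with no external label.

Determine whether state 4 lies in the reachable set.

Answer: REACHABLE

Analysis:
Guard filter leaves 14 enabled edge(s).
L0 = {0}
L1 = {1}  now seen {0,1}
L2 = {6}  now seen {0,1,6}
L3 = {4}  now seen {0,1,4,6}
R = {0,1,4,6}
Path to 4: b·tau·tau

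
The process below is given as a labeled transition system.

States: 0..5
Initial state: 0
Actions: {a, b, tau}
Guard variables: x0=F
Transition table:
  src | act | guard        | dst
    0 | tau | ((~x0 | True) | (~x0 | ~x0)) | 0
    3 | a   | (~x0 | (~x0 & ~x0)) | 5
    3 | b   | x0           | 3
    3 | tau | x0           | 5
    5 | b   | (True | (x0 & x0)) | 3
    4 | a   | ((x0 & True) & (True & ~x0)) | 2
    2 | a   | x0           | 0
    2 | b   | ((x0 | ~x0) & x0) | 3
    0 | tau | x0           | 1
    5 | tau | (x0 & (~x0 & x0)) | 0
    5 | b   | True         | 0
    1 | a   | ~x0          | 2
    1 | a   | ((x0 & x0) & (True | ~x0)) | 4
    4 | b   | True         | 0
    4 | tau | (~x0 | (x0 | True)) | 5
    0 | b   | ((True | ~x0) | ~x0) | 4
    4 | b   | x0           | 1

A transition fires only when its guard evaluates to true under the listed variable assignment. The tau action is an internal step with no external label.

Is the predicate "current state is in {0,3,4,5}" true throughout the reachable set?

Allowed set {0,3,4,5}
Reach set: {0,3,4,5}
  0: ✓
  3: ✓
  4: ✓
  5: ✓

Answer: INVARIANT HOLDS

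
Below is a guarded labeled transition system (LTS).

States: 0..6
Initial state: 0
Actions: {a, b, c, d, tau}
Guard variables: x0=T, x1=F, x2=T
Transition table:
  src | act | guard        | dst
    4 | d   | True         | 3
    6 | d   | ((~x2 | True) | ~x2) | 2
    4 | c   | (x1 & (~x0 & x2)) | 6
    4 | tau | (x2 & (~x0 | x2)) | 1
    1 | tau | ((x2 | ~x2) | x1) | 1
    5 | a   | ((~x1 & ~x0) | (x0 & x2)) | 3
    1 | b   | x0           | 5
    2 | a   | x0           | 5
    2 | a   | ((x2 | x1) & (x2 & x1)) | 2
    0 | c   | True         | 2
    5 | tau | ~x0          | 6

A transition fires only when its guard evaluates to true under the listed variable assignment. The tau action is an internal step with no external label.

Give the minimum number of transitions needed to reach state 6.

Answer: UNREACHABLE

Working:
Layered search for 6:
  L0 = {0}
  L1 = {2}
  L2 = {5}
  L3 = {3}
6 never appears.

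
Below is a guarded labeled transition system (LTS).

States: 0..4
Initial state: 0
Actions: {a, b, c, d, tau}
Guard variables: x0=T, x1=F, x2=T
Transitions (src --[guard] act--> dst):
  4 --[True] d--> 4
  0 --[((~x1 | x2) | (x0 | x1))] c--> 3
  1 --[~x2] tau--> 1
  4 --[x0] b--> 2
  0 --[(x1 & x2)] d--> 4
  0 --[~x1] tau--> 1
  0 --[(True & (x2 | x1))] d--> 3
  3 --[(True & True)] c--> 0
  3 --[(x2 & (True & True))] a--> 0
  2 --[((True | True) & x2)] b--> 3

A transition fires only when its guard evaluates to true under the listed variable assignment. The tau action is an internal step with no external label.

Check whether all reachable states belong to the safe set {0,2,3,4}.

Answer: INVARIANT VIOLATED at state 1

Analysis:
Safe = {0,2,3,4}
R = {0,1,3}
  0: ok
  1: ✗ unsafe
  3: ok
witness against invariant: tau → 1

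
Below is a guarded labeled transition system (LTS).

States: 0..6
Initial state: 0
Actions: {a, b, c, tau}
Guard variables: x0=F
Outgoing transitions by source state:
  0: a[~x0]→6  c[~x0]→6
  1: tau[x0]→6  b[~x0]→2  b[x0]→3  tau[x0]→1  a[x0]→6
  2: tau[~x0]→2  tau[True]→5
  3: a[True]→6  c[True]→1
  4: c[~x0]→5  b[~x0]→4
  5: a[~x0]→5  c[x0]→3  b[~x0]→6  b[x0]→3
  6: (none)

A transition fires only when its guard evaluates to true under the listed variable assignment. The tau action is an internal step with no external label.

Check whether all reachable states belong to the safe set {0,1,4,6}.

Answer: INVARIANT HOLDS

Working:
Safe = {0,1,4,6}
Reachable = {0,6}
  0: ok
  6: ok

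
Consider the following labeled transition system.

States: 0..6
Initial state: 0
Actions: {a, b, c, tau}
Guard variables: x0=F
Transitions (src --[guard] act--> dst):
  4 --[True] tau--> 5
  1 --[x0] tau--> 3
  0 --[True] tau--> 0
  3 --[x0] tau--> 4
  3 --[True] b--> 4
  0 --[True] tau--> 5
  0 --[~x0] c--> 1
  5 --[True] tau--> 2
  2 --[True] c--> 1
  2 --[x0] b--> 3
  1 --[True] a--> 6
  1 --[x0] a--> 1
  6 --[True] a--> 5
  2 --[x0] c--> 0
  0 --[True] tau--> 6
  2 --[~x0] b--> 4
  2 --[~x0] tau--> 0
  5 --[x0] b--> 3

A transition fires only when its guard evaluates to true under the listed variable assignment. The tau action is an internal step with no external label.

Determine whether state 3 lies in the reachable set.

Answer: UNREACHABLE

Working:
After dropping false guards: 12 live edges.
L0 = {0}
L1 = {1,5,6}  cumulative {0,1,5,6}
L2 = {2}  cumulative {0,1,2,5,6}
L3 = {4}  cumulative {0,1,2,4,5,6}
R = {0,1,2,4,5,6}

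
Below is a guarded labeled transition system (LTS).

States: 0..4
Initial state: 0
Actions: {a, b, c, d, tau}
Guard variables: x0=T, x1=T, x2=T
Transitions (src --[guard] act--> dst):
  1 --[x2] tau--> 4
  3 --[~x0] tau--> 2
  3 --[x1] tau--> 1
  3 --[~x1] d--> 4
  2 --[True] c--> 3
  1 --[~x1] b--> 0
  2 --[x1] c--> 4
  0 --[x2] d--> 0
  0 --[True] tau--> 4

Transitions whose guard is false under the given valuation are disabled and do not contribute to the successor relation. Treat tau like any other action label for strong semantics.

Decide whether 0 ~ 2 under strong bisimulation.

Answer: NOT BISIMILAR

Working:
Refine partition for ~:
  π0 = {{0,1,2,3,4}}
  π1 = {{0},{1,3},{2},{4}}
  π2 = {{0},{1},{2},{3},{4}}
Fixed point at round 3; 5 class(es).
0∈{0}, 2∈{2}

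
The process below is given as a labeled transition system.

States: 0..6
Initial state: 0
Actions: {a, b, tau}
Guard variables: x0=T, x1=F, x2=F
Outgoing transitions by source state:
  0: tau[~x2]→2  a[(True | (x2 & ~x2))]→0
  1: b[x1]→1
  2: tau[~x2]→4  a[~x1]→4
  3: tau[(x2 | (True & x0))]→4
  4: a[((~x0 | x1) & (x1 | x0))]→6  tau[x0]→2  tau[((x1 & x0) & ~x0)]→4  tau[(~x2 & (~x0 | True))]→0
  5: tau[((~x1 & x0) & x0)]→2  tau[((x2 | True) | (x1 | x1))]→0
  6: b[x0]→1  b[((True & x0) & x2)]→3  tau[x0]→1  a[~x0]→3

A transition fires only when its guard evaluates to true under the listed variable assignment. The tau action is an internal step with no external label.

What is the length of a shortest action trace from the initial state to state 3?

BFS to 3:
  depth 0: {0}
  depth 1: {2}
  depth 2: {4}
3 never appears.

Answer: UNREACHABLE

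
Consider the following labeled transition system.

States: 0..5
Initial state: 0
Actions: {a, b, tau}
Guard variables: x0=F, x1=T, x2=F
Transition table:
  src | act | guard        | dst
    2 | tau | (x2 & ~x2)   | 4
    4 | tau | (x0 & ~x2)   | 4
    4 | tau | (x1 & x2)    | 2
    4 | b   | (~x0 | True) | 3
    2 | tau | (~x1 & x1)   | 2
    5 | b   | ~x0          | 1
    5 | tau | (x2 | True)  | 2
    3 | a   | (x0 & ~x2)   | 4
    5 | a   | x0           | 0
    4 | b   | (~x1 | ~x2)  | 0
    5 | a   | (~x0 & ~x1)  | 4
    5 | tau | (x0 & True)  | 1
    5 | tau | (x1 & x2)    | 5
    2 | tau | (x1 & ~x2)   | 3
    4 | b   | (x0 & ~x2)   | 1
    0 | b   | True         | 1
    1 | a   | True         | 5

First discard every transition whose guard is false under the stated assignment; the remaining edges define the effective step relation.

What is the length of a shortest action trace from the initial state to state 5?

Answer: 2

Working:
Breadth-first toward 5:
  Layer 0: {0}
  Layer 1: {1}
  Layer 2: {5}
5 enters at depth 2; path b·a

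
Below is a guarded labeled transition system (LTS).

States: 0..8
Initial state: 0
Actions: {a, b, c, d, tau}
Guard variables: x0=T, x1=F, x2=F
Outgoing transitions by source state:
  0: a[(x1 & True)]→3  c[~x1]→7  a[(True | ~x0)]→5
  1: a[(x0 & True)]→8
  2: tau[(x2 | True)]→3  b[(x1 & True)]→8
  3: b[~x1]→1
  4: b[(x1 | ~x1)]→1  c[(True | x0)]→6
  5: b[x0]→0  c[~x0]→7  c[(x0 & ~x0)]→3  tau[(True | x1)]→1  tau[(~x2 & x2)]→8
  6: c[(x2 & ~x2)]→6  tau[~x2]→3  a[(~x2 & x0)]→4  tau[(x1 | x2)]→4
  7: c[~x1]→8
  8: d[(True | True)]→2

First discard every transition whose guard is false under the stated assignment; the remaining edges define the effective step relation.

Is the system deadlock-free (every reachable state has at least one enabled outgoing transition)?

Reach set: {0,1,2,3,5,7,8}
  0: a→5  c→7  [2 exit(s)]
  1: a→8  [1 exit(s)]
  2: tau→3  [1 exit(s)]
  3: b→1  [1 exit(s)]
  5: b→0  tau→1  [2 exit(s)]
  7: c→8  [1 exit(s)]
  8: d→2  [1 exit(s)]

Answer: DEADLOCK-FREE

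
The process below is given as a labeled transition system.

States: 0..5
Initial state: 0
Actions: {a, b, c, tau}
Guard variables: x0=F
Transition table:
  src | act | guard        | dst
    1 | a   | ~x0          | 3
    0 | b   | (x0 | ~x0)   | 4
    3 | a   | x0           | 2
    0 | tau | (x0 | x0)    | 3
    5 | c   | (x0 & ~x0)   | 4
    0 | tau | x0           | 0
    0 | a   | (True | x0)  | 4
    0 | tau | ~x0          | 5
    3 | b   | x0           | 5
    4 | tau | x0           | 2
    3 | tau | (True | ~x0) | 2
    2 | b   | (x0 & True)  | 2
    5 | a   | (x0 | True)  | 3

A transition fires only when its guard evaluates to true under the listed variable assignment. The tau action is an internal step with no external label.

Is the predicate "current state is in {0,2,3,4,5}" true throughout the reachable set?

Answer: INVARIANT HOLDS

Trace:
Safe = {0,2,3,4,5}
R = {0,2,3,4,5}
  0: ok
  2: ok
  3: ok
  4: ok
  5: ok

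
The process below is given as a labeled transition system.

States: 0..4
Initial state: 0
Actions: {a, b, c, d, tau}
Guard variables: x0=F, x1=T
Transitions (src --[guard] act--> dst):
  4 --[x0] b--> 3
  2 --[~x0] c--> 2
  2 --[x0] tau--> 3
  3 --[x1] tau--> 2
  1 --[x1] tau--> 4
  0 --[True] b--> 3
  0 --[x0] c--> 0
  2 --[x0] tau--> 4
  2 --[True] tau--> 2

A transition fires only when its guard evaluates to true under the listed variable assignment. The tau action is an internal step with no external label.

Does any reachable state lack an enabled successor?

R = {0,2,3}
  0: b→3  [deg 1]
  2: c→2  tau→2  [deg 2]
  3: tau→2  [deg 1]

Answer: DEADLOCK-FREE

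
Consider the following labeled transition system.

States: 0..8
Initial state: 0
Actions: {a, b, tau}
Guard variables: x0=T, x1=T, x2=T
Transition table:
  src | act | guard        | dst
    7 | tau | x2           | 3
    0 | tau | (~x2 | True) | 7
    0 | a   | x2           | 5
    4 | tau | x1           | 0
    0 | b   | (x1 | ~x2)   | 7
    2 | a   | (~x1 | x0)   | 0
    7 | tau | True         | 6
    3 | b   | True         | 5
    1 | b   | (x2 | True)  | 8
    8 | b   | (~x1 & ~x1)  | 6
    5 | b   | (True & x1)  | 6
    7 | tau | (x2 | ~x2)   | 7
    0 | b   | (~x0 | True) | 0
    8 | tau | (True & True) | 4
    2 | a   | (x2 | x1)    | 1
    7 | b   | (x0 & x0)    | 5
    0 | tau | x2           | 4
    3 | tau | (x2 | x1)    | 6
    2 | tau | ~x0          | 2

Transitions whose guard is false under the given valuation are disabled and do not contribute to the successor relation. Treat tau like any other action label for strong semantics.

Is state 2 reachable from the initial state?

After dropping false guards: 17 live edges.
Layer 0: {0}
Layer 1: {4,5,7}  cumulative {0,4,5,7}
Layer 2: {3,6}  cumulative {0,3,4,5,6,7}
Reachable = {0,3,4,5,6,7}

Answer: UNREACHABLE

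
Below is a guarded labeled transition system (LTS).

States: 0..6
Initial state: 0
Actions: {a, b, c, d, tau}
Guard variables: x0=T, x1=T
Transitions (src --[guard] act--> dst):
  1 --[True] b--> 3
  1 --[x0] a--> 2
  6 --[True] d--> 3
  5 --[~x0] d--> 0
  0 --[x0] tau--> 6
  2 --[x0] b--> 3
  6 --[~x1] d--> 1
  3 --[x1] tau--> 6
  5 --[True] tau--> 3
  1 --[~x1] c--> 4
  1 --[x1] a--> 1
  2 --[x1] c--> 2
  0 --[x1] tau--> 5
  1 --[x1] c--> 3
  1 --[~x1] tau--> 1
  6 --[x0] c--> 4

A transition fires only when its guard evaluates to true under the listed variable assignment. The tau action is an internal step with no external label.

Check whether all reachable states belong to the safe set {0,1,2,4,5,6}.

Answer: INVARIANT VIOLATED at state 3

Trace:
Inv-set: {0,1,2,4,5,6}
R = {0,3,4,5,6}
  0: safe
  3: ✗ unsafe
  4: safe
  5: safe
  6: safe
reach 3 via tau·tau — violates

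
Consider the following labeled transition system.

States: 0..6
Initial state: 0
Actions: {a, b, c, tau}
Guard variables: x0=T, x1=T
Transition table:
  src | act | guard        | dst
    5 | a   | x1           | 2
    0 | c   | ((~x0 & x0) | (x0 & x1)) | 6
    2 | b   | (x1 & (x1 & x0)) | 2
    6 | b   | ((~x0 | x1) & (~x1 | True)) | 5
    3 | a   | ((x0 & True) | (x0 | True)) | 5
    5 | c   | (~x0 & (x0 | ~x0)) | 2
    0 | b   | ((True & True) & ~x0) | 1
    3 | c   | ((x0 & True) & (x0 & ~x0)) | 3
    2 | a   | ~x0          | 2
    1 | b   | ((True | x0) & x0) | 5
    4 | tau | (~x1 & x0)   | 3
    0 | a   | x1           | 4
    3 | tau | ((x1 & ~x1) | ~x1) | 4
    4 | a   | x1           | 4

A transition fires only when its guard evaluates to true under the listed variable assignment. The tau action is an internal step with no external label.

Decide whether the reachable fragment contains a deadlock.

Answer: DEADLOCK-FREE

Trace:
R = {0,2,4,5,6}
  0: a→4  c→6  [deg 2]
  2: b→2  [deg 1]
  4: a→4  [deg 1]
  5: a→2  [deg 1]
  6: b→5  [deg 1]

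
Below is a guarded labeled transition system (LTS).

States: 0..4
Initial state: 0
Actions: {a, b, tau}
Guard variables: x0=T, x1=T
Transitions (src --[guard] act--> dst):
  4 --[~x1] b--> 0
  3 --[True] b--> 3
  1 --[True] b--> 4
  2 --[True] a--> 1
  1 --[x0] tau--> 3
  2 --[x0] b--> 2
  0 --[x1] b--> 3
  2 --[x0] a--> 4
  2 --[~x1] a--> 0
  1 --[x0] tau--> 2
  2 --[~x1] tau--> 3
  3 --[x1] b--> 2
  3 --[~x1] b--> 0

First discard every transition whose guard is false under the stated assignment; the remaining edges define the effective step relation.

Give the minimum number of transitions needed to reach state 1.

Answer: 3

Working:
BFS to 1:
  L0 = {0}
  L1 = {3}
  L2 = {2}
  L3 = {1,4}
first hit 1 at d=3 via b·b·a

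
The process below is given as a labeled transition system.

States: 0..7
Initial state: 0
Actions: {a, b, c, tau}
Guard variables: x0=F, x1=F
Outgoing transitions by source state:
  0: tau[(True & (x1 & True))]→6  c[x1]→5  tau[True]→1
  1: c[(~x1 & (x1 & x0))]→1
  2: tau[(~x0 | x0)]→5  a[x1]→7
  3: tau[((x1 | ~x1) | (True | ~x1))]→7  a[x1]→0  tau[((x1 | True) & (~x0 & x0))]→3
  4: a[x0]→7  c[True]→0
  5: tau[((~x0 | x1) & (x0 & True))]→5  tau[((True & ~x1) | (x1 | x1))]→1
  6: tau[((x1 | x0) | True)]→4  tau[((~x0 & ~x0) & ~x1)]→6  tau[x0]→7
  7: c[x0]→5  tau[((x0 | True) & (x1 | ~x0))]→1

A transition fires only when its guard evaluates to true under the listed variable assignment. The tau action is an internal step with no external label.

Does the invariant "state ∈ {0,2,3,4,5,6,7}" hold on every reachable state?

Inv-set: {0,2,3,4,5,6,7}
R = {0,1}
  0: ok
  1: VIOLATES
reach 1 via tau — violates

Answer: INVARIANT VIOLATED at state 1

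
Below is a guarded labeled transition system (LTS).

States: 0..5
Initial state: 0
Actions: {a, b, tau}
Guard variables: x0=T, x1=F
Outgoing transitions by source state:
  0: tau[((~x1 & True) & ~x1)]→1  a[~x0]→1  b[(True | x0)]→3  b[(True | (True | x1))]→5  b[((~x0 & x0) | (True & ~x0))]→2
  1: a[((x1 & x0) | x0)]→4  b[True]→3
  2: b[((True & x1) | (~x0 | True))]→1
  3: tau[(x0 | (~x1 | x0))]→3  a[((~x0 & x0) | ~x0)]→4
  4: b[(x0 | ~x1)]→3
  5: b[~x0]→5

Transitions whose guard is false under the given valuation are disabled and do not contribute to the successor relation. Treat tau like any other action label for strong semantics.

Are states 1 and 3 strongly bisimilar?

Refine partition for ~:
  round 0: {{0,1,2,3,4,5}}
  round 1: {{0},{1},{2,4},{3},{5}}
  round 2: {{0},{1},{2},{3},{4},{5}}
stable after 3 split(s): 6 block(s)
[1]={1}  [3]={3}

Answer: NOT BISIMILAR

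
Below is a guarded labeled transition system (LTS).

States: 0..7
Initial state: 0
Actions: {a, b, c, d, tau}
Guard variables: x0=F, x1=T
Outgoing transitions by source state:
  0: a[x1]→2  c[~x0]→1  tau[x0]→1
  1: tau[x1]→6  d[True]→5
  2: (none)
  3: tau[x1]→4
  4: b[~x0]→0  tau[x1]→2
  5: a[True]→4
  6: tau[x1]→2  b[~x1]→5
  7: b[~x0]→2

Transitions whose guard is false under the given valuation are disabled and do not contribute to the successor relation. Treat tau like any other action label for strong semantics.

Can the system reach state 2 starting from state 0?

Answer: REACHABLE

Working:
After dropping false guards: 10 live edges.
depth 0: {0}
depth 1: {1,2}  now seen {0,1,2}
depth 2: {5,6}  now seen {0,1,2,5,6}
depth 3: {4}  now seen {0,1,2,4,5,6}
Reachable = {0,1,2,4,5,6}
witness 2: a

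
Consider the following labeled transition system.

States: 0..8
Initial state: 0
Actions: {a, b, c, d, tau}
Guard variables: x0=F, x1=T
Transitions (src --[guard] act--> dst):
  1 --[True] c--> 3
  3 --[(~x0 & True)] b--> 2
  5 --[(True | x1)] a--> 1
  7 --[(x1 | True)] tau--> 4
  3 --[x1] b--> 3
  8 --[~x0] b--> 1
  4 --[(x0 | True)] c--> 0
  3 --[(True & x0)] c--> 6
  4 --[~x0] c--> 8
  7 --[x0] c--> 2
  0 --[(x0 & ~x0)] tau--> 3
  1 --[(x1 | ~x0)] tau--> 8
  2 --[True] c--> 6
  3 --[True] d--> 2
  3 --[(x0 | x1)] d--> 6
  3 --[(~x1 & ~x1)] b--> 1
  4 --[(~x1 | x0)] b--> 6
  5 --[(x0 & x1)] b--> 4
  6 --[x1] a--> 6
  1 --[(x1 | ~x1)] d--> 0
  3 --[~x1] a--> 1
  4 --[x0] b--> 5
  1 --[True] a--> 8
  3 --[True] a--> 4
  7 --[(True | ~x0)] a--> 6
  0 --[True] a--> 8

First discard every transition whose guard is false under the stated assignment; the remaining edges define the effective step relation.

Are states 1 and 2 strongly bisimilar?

Refine partition for ~:
  P[0] = {{0,1,2,3,4,5,6,7,8}}
  P[1] = {{0,5,6},{1},{2,4},{3},{7},{8}}
  P[2] = {{0},{1},{2},{3},{4},{5},{6},{7},{8}}
stable after 3 split(s): 9 block(s)
1∈{1}, 2∈{2}

Answer: NOT BISIMILAR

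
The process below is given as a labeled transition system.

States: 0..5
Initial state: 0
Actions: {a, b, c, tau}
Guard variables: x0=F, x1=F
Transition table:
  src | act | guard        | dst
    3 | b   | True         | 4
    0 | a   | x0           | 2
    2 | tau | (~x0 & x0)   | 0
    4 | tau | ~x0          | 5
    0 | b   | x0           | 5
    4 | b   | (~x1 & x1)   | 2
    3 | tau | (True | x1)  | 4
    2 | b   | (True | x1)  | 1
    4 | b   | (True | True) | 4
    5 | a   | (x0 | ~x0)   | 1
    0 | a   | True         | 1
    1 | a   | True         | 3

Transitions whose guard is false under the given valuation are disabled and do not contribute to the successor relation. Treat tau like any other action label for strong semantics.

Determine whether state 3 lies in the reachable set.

After dropping false guards: 8 live edges.
L0 = {0}
L1 = {1}  total {0,1}
L2 = {3}  total {0,1,3}
L3 = {4}  total {0,1,3,4}
L4 = {5}  total {0,1,3,4,5}
R = {0,1,3,4,5}
trace reaching 3: a·a

Answer: REACHABLE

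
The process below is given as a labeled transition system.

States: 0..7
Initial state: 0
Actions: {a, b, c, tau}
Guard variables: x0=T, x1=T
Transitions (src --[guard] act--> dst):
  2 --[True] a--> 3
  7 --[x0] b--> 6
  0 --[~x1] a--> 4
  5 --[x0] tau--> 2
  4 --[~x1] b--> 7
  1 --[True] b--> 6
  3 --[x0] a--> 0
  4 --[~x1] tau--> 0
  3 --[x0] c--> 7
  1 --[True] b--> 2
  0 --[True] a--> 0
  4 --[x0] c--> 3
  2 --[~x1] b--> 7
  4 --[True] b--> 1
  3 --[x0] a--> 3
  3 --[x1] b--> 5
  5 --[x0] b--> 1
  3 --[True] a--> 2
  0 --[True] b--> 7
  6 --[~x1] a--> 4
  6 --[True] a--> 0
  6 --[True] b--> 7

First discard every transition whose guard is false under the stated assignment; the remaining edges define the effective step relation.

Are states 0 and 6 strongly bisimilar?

Refine partition for ~:
  round 0: {{0,1,2,3,4,5,6,7}}
  round 1: {{0,6},{1,7},{2},{3},{4},{5}}
  round 2: {{0,6},{1},{2},{3},{4},{5},{7}}
stable after 3 split(s): 7 block(s)
0∈{0,6}, 6∈{0,6}

Answer: BISIMILAR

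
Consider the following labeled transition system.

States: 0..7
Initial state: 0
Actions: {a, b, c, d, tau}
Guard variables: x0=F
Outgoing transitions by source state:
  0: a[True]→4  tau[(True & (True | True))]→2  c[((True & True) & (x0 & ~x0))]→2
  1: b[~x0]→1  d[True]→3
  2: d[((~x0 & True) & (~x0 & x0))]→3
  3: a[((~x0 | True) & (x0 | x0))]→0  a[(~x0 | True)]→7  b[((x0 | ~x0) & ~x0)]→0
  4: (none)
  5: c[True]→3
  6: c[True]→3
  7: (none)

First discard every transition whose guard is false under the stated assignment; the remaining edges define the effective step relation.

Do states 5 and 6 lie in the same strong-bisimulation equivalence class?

Answer: BISIMILAR

Analysis:
Bisimulation quotient by refinement:
  round 0: {{0,1,2,3,4,5,6,7}}
  round 1: {{0},{1},{2,4,7},{3},{5,6}}
5 equivalence class(es) (converged in 2)
5∈{5,6}, 6∈{5,6}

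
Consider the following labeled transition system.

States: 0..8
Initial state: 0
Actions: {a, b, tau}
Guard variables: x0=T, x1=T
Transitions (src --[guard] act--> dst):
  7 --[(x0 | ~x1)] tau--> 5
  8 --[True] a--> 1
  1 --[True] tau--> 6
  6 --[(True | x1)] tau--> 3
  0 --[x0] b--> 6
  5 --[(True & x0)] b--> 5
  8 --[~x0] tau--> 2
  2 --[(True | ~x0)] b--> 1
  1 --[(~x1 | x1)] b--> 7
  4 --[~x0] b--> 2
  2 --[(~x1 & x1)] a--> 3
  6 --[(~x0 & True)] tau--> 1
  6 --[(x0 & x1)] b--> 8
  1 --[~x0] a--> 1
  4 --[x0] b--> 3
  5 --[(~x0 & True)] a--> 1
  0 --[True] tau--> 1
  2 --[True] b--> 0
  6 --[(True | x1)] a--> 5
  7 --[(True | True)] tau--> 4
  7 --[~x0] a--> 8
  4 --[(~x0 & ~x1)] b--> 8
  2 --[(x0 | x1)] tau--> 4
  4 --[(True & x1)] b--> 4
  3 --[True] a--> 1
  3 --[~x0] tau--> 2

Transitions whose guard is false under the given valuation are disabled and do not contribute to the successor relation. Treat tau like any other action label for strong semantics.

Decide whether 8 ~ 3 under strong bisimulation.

Answer: BISIMILAR

Analysis:
Bisimulation quotient by refinement:
  round 0: {{0,1,2,3,4,5,6,7,8}}
  round 1: {{0,1,2},{3,8},{4,5},{6},{7}}
  round 2: {{0},{1},{2},{3,8},{4},{5},{6},{7}}
stable after 3 split(s): 8 block(s)
8∈{3,8}, 3∈{3,8}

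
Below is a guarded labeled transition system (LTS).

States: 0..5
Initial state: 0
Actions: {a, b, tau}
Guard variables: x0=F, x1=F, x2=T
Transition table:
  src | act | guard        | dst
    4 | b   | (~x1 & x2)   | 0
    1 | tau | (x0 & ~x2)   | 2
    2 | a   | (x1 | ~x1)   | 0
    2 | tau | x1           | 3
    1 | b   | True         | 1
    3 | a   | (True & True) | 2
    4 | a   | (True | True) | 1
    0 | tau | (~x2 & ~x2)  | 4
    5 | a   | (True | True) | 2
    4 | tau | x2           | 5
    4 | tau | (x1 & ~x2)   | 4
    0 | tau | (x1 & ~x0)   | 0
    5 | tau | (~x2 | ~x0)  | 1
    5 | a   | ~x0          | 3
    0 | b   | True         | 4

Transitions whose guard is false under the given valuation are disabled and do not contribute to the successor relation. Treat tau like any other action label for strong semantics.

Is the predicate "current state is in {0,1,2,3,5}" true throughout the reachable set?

Answer: INVARIANT VIOLATED at state 4

Working:
Safe = {0,1,2,3,5}
Reachable = {0,1,2,3,4,5}
  0: safe
  1: safe
  2: safe
  3: safe
  4: ✗ unsafe
  5: safe
reach 4 via b — violates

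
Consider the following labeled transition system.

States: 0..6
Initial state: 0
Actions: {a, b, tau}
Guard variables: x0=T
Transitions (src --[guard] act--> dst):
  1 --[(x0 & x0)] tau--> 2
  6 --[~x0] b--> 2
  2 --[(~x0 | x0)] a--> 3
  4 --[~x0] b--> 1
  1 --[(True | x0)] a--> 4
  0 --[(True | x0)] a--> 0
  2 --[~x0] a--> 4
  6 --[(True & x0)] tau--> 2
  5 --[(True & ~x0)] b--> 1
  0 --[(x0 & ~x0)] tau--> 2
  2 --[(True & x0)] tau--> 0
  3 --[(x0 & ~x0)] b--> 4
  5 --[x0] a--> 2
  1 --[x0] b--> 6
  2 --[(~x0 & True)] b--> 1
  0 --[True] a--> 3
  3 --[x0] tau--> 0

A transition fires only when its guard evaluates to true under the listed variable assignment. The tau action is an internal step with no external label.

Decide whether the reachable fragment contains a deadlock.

Answer: DEADLOCK-FREE

Working:
R = {0,3}
  0: a→0  a→3  [2 exit(s)]
  3: tau→0  [1 exit(s)]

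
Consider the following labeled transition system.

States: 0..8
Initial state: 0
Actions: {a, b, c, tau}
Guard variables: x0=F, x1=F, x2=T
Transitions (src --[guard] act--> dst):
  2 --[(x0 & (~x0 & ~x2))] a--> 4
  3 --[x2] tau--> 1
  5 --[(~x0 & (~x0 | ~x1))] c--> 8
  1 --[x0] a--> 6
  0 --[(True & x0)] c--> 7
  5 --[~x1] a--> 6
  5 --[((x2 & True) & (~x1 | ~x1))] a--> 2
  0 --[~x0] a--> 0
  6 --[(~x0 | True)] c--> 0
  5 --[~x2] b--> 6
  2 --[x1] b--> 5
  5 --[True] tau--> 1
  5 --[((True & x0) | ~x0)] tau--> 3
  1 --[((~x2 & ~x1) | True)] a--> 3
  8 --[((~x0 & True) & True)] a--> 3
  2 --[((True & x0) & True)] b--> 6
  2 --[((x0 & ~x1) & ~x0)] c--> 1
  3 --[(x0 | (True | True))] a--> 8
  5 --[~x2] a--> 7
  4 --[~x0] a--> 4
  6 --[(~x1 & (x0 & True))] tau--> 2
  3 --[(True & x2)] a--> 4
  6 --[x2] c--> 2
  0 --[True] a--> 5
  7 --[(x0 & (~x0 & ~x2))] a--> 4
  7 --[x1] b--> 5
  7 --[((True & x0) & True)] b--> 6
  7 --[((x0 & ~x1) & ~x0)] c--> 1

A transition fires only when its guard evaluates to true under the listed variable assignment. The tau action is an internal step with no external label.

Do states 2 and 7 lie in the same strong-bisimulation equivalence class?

Answer: BISIMILAR

Trace:
Refine partition for ~:
  π0 = {{0,1,2,3,4,5,6,7,8}}
  π1 = {{0,1,4,8},{2,7},{3},{5},{6}}
  π2 = {{0},{1,8},{2,7},{3},{4},{5},{6}}
7 equivalence class(es) (converged in 3)
2∈{2,7}, 7∈{2,7}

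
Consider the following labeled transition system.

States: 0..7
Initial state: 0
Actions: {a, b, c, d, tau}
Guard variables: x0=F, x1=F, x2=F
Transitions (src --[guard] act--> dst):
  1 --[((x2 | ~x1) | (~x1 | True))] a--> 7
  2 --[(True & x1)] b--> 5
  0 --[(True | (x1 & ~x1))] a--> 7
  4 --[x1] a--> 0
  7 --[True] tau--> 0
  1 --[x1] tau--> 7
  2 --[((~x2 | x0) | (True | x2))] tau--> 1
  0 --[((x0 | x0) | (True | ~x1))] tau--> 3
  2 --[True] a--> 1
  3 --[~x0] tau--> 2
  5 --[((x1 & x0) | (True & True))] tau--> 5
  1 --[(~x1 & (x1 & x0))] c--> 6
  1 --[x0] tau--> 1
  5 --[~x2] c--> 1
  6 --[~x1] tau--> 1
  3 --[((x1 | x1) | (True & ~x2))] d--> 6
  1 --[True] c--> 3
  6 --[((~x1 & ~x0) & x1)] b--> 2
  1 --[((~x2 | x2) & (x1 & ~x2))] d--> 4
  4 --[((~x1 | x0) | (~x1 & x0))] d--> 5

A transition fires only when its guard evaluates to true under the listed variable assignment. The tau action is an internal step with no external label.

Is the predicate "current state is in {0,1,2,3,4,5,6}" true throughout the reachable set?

Allowed set {0,1,2,3,4,5,6}
R = {0,1,2,3,6,7}
  0: ok
  1: ok
  2: ok
  3: ok
  6: ok
  7: outside
counterexample path to 7: a

Answer: INVARIANT VIOLATED at state 7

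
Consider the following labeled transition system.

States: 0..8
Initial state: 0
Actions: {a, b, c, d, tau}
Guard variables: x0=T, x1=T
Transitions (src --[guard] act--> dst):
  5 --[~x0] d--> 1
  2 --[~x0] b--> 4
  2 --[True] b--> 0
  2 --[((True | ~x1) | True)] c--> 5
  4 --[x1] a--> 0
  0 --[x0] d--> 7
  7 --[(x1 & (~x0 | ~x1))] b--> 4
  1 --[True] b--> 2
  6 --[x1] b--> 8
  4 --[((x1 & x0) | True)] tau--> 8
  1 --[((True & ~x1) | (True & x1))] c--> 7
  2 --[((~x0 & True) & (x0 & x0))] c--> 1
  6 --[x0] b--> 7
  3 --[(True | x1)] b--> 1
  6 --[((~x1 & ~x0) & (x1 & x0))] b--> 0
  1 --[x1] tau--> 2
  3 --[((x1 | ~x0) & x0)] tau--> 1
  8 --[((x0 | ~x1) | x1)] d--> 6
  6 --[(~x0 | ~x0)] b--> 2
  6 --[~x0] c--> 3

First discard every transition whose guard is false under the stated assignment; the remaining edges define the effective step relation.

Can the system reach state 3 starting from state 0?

Guard filter leaves 13 enabled edge(s).
depth 0: {0}
depth 1: {7}  now seen {0,7}
Reach set: {0,7}

Answer: UNREACHABLE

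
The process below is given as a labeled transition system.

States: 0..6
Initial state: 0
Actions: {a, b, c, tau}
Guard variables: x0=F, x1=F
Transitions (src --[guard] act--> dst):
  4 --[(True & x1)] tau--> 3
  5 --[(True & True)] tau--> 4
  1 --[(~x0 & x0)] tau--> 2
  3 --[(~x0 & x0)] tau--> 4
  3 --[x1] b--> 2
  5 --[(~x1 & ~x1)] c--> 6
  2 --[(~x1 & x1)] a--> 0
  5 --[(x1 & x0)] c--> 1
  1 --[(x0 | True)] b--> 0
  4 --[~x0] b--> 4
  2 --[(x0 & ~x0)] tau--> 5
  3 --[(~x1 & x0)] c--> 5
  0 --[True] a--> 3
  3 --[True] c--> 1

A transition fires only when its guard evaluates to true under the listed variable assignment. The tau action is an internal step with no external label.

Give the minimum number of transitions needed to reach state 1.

Answer: 2

Analysis:
Breadth-first toward 1:
  depth 0: {0}
  depth 1: {3}
  depth 2: {1}
1 enters at depth 2; path a·c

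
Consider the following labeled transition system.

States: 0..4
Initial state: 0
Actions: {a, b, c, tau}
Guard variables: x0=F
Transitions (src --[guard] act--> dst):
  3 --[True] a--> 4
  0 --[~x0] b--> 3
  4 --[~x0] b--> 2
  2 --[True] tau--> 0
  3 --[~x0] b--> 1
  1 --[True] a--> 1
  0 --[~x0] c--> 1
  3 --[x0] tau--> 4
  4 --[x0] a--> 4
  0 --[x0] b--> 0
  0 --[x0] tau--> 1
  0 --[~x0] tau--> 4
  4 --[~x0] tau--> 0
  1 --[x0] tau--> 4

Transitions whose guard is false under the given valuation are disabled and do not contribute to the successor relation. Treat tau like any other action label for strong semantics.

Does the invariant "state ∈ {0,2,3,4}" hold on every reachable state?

Safe = {0,2,3,4}
Reachable = {0,1,2,3,4}
  0: safe
  1: VIOLATES
  2: safe
  3: safe
  4: safe
witness against invariant: c → 1

Answer: INVARIANT VIOLATED at state 1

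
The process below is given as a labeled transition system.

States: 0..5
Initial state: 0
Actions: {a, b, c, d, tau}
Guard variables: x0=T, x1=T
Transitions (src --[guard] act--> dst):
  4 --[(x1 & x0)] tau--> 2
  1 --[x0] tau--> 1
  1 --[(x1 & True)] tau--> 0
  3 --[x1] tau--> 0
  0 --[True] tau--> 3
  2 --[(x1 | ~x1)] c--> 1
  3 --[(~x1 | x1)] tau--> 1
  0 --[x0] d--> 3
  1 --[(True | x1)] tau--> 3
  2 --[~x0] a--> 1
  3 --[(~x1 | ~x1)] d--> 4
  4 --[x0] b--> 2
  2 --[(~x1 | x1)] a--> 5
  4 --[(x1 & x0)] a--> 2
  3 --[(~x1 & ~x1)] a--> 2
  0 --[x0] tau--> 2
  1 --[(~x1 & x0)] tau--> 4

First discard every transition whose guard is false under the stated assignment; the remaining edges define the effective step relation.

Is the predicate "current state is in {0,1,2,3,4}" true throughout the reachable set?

Allowed set {0,1,2,3,4}
Reachable = {0,1,2,3,5}
  0: ✓
  1: ✓
  2: ✓
  3: ✓
  5: outside
counterexample path to 5: tau·a

Answer: INVARIANT VIOLATED at state 5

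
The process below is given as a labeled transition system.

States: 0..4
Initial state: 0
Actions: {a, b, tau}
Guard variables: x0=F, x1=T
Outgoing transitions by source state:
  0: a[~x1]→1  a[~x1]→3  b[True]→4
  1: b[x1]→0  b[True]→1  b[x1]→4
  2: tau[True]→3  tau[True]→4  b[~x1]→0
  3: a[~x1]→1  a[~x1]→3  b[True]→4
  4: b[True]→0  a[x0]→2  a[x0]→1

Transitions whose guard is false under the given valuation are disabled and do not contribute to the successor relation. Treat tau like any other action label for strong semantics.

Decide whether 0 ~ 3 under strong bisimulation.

Answer: BISIMILAR

Working:
Bisimulation quotient by refinement:
  π0 = {{0,1,2,3,4}}
  π1 = {{0,1,3,4},{2}}
2 equivalence class(es) (converged in 2)
[0]={0,1,3,4}  [3]={0,1,3,4}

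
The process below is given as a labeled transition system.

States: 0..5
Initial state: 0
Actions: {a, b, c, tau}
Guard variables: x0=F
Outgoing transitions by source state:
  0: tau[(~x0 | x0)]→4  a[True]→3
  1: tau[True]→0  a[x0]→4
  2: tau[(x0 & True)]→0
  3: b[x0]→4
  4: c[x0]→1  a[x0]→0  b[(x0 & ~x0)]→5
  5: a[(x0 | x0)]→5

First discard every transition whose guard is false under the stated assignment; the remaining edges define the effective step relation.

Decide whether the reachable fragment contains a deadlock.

Reachable = {0,3,4}
  0: a→3  tau→4  [2 exit(s)]
  3: ∅  [no exit]
  4: ∅  [no exit]
Path to 3: a

Answer: DEADLOCK at state 3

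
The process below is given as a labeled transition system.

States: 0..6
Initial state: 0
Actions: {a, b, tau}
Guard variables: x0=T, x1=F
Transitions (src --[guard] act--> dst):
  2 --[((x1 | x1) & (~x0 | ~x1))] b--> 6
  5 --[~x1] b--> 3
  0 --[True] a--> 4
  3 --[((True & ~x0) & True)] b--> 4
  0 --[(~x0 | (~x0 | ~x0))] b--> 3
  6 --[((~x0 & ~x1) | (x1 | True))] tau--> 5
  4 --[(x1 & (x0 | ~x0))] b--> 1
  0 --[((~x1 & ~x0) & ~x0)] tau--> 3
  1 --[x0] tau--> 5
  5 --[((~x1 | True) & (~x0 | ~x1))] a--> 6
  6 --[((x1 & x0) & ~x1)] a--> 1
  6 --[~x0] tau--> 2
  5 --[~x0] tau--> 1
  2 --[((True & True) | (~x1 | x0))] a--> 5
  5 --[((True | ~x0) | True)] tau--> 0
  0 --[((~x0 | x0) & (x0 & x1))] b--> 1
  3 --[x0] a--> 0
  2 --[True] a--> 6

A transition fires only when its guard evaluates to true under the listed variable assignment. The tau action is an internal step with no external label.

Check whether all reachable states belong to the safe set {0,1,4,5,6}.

Answer: INVARIANT HOLDS

Trace:
Safe = {0,1,4,5,6}
Reach set: {0,4}
  0: safe
  4: safe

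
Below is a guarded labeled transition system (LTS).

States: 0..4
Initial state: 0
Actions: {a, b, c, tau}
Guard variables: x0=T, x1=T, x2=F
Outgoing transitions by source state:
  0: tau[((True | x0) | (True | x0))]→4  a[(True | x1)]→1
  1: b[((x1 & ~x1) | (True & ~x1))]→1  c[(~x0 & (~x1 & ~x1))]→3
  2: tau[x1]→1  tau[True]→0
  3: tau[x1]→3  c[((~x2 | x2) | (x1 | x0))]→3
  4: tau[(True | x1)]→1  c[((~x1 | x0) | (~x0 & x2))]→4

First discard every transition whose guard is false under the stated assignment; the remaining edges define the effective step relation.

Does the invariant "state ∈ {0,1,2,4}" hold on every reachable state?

Answer: INVARIANT HOLDS

Analysis:
Inv-set: {0,1,2,4}
R = {0,1,4}
  0: safe
  1: safe
  4: safe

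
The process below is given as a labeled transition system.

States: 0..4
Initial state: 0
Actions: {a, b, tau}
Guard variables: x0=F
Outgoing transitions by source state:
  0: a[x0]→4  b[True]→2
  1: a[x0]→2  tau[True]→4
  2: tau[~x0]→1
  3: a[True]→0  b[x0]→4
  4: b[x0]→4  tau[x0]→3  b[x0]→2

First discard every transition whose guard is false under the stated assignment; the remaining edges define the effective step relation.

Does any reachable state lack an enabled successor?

Reach set: {0,1,2,4}
  0: b→2  [1 exit(s)]
  1: tau→4  [1 exit(s)]
  2: tau→1  [1 exit(s)]
  4: ∅  [no exit]
Path to 4: b·tau·tau

Answer: DEADLOCK at state 4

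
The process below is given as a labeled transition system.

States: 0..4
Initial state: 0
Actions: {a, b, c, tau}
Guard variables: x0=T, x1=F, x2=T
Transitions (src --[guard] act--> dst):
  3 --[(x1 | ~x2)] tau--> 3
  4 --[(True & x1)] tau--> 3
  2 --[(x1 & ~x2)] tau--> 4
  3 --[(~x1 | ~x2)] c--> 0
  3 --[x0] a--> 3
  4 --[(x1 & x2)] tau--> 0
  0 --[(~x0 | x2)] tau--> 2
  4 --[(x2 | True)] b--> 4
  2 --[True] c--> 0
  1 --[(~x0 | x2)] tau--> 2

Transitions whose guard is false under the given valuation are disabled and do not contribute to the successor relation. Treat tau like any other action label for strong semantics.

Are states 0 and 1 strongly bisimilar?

Answer: BISIMILAR

Working:
Refine partition for ~:
  π0 = {{0,1,2,3,4}}
  π1 = {{0,1},{2},{3},{4}}
stable after 2 split(s): 4 block(s)
[0]={0,1}  [1]={0,1}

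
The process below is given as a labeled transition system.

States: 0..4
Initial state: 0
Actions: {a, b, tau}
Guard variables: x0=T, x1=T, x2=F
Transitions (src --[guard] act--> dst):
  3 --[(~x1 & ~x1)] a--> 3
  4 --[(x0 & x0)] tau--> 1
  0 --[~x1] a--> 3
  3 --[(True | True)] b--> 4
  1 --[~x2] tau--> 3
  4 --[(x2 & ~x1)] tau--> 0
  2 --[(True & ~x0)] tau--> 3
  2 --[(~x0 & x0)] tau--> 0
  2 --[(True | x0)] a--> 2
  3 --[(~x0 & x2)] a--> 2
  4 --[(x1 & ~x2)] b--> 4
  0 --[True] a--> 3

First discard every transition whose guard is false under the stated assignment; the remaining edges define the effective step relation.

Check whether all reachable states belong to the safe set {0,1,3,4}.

Answer: INVARIANT HOLDS

Analysis:
Allowed set {0,1,3,4}
R = {0,1,3,4}
  0: ✓
  1: ✓
  3: ✓
  4: ✓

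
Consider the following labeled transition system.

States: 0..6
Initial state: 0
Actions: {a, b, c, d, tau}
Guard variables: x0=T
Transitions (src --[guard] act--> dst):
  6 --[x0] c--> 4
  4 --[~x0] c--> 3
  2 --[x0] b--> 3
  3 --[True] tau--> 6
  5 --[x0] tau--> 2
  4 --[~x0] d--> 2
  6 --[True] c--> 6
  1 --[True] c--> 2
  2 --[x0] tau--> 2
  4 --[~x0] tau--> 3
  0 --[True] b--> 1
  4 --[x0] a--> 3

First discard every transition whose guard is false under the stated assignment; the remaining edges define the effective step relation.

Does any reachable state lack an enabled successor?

Reachable = {0,1,2,3,4,6}
  0: b→1  [deg 1]
  1: c→2  [deg 1]
  2: b→3  tau→2  [deg 2]
  3: tau→6  [deg 1]
  4: a→3  [deg 1]
  6: c→4  c→6  [deg 2]

Answer: DEADLOCK-FREE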